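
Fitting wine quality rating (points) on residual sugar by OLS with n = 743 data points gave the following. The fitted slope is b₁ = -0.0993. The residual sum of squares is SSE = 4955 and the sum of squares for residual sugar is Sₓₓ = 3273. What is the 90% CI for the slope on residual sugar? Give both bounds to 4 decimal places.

(-0.1737, -0.0249)

MSE = SSE/(n − 2) = 4955/741 = 6.68691.
SE(b₁) = √(MSE/Sₓₓ) = √(6.68691/3273) = 0.0452001.
df = n − 2 = 741.
t* = t_{0.05, 741} = 1.646913.
Margin = t* × SE = 1.646913 × 0.0452001 = 0.074441.
CI: -0.0993 ± 0.074441 → (-0.1737, -0.0249).
With 90% confidence, each one-unit increase in residual sugar is associated with a change of between -0.1737 and -0.0249 points in wine quality rating.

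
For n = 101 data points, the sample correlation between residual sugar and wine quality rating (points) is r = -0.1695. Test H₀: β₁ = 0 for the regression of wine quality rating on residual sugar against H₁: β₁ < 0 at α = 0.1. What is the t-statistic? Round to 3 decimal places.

t = r·√(n − 2)/√(1 − r²) = -0.1695·√99/√0.97127 = -1.711.
df = n − 2 = 99.
One-sided p ≈ 0.0451, which is < 0.1, so reject H₀.
There is evidence of a linear association between residual sugar and wine quality rating.

t = -1.711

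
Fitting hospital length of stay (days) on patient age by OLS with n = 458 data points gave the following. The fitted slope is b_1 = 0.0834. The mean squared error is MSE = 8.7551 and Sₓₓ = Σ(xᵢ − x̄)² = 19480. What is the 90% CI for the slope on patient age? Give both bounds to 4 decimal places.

(0.0485, 0.1183)

SE(b_1) = √(MSE/Sₓₓ) = √(8.7551/19480) = 0.0212.
df = n − 2 = 456.
t* = t_{0.05, 456} = 1.648202.
Margin = t* × SE = 1.648202 × 0.0212 = 0.034942.
CI: 0.0834 ± 0.034942 → (0.0485, 0.1183).
With 90% confidence, each one-unit increase in patient age is associated with a change of between 0.0485 and 0.1183 days in hospital length of stay.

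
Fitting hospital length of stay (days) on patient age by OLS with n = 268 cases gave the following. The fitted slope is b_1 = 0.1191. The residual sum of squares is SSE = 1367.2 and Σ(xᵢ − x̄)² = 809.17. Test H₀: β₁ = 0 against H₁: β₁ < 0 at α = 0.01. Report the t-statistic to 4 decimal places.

t = 1.4944

MSE = SSE/(n − 2) = 1367.2/266 = 5.13985.
SE(b_1) = √(MSE/Sₓₓ) = √(5.13985/809.17) = 0.0796994.
t = 0.1191 / 0.0796994 = 1.4944.
df = n − 2 = 266.
One-sided p ≈ 0.9319, which is ≥ 0.01, so fail to reject H₀.
The data do not give significant evidence that the true slope on patient age is negative.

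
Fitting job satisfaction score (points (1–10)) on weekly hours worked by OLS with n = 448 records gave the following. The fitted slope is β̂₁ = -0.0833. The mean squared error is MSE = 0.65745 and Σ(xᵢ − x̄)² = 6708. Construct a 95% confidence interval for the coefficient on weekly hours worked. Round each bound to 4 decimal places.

SE(β̂₁) = √(MSE/Sₓₓ) = √(0.65745/6708) = 0.00989999.
df = n − 2 = 446.
t* = t_{0.025, 446} = 1.965297.
Margin = t* × SE = 1.965297 × 0.00989999 = 0.019456.
CI: -0.0833 ± 0.019456 → (-0.1028, -0.0638).
With 95% confidence, each one-unit increase in weekly hours worked is associated with a change of between -0.1028 and -0.0638 points (1–10) in job satisfaction score.

(-0.1028, -0.0638)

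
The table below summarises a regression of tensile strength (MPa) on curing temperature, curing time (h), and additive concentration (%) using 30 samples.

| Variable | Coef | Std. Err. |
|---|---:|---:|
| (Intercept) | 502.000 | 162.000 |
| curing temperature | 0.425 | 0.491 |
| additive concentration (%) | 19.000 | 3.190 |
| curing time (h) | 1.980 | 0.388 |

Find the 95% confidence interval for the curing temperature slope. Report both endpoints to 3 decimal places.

Read off: b = 0.425, SE = 0.491 for curing temperature.
df = n − k − 1 = 30 − 3 − 1 = 26.
t* = t_{0.025, 26} = 2.055529.
Margin = t* × SE = 2.055529 × 0.491 = 1.00926.
CI: 0.425 ± 1.00926 → (-0.584, 1.434).

(-0.584, 1.434)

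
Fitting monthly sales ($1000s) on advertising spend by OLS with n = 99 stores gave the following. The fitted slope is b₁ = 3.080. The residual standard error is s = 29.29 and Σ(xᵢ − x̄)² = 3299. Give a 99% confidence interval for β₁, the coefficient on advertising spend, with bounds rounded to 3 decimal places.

(1.740, 4.420)

SE(b₁) = s/√Sₓₓ = 29.29/√3299 = 0.509951.
df = n − 2 = 97.
t* = t_{0.005, 97} = 2.627468.
Margin = t* × SE = 2.627468 × 0.509951 = 1.33988.
CI: 3.080 ± 1.33988 → (1.740, 4.420).
With 99% confidence, each one-unit increase in advertising spend is associated with a change of between 1.740 and 4.420 $1000s in monthly sales.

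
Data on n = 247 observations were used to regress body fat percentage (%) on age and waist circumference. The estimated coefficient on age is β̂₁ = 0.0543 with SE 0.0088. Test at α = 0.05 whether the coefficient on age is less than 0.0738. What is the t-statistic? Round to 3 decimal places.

H₀: β₁ = 0.0738 vs H₁: β₁ < 0.0738.
t = (β̂₁ − β₁⁰)/SE = (0.0543 − 0.0738) / 0.0088 = -2.216.
df = n − k − 1 = 247 − 2 − 1 = 244.
One-sided p ≈ 0.0138, which is < 0.05, so reject H₀.
There is evidence that the true slope on age is below 0.0738 % per unit, holding the other predictors fixed.

t = -2.216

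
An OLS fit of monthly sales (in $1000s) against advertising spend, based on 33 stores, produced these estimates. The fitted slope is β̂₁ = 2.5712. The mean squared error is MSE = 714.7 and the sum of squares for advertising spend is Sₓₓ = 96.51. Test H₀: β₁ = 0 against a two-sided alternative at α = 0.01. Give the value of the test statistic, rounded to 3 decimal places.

t = 0.945

SE(β̂₁) = √(MSE/Sₓₓ) = √(714.7/96.51) = 2.7213.
t = 2.5712 / 2.7213 = 0.945.
df = n − 2 = 31.
Two-sided p ≈ 0.3520, which is ≥ 0.01, so fail to reject H₀.
The data do not give significant evidence of an association between advertising spend and monthly sales.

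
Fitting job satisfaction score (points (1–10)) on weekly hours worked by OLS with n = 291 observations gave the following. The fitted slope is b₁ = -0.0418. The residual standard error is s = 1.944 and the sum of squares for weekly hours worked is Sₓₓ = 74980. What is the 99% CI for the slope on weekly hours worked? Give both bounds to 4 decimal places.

(-0.0602, -0.0234)

SE(b₁) = s/√Sₓₓ = 1.944/√74980 = 0.00709943.
df = n − 2 = 289.
t* = t_{0.005, 289} = 2.592948.
Margin = t* × SE = 2.592948 × 0.00709943 = 0.018408.
CI: -0.0418 ± 0.018408 → (-0.0602, -0.0234).
With 99% confidence, each one-unit increase in weekly hours worked is associated with a change of between -0.0602 and -0.0234 points (1–10) in job satisfaction score.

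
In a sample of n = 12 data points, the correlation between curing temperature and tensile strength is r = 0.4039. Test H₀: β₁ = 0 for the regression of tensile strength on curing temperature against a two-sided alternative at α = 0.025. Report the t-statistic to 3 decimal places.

t = r·√(n − 2)/√(1 − r²) = 0.4039·√10/√0.836865 = 1.396.
df = n − 2 = 10.
Two-sided p ≈ 0.1929, which is ≥ 0.025, so fail to reject H₀.
The data do not give significant evidence of a linear association between curing temperature and tensile strength.

t = 1.396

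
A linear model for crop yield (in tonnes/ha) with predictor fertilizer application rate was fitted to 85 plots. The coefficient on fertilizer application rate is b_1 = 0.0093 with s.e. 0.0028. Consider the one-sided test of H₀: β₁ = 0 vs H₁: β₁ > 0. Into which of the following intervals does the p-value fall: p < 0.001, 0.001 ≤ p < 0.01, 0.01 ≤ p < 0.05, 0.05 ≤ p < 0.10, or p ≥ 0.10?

p < 0.001

t = 0.0093 / 0.0028 = 3.321.
df = n − 2 = 85 − 2 = 83.
One-sided p = P(T_{83} > t) ≈ 0.0007.
So p < 0.001.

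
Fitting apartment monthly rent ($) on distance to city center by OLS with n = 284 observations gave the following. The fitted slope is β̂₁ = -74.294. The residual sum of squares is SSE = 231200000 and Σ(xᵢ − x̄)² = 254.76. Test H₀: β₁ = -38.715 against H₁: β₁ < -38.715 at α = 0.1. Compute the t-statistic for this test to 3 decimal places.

MSE = SSE/(n − 2) = 231200000/282 = 819858.
SE(β̂₁) = √(MSE/Sₓₓ) = √(819858/254.76) = 56.7288.
t = (-74.294 − (-38.715)) / 56.7288 = -0.627.
df = n − 2 = 282.
One-sided p ≈ 0.2655, which is ≥ 0.1, so fail to reject H₀.
The data do not give significant evidence that the true slope on distance to city center is below -38.715 $ per unit.

t = -0.627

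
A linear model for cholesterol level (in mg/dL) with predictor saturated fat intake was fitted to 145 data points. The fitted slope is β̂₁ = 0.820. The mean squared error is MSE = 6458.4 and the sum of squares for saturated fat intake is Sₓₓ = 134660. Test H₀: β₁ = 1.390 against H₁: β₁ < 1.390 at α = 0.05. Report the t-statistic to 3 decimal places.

t = -2.603

SE(β̂₁) = √(MSE/Sₓₓ) = √(6458.4/134660) = 0.219.
t = (0.820 − 1.390) / 0.219 = -2.603.
df = n − 2 = 143.
One-sided p ≈ 0.0051, which is < 0.05, so reject H₀.
There is evidence that the true slope on saturated fat intake is below 1.390 mg/dL per unit.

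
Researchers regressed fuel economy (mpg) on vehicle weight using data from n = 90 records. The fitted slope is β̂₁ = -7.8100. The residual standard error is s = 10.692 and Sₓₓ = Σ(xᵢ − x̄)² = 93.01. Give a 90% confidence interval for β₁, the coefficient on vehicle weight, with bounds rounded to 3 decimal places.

SE(β̂₁) = s/√Sₓₓ = 10.692/√93.01 = 1.10865.
df = n − 2 = 88.
t* = t_{0.05, 88} = 1.662354.
Margin = t* × SE = 1.662354 × 1.10865 = 1.84297.
CI: -7.8100 ± 1.84297 → (-9.653, -5.967).
With 90% confidence, each one-unit increase in vehicle weight is associated with a change of between -9.653 and -5.967 mpg in fuel economy.

(-9.653, -5.967)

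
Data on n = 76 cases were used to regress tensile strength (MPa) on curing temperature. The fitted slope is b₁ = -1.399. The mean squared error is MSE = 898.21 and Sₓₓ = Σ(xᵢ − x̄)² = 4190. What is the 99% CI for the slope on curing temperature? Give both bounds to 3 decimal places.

(-2.623, -0.175)

SE(b₁) = √(MSE/Sₓₓ) = √(898.21/4190) = 0.463001.
df = n − 2 = 74.
t* = t_{0.005, 74} = 2.643913.
Margin = t* × SE = 2.643913 × 0.463001 = 1.22413.
CI: -1.399 ± 1.22413 → (-2.623, -0.175).
With 99% confidence, each one-unit increase in curing temperature is associated with a change of between -2.623 and -0.175 MPa in tensile strength.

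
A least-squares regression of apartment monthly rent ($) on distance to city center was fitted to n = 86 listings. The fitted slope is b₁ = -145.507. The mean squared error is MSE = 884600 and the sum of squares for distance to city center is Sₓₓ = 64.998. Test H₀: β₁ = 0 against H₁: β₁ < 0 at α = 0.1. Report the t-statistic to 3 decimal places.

SE(b₁) = √(MSE/Sₓₓ) = √(884600/64.998) = 116.66.
t = -145.507 / 116.66 = -1.247.
df = n − 2 = 84.
One-sided p ≈ 0.1079, which is ≥ 0.1, so fail to reject H₀.
The data do not give significant evidence that the true slope on distance to city center is negative.

t = -1.247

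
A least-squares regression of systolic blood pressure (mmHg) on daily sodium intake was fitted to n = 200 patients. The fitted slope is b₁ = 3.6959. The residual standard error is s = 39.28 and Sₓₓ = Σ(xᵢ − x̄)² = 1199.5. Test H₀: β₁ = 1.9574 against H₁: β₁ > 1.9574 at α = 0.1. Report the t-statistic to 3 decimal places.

t = 1.533

SE(b₁) = s/√Sₓₓ = 39.28/√1199.5 = 1.13415.
t = (3.6959 − 1.9574) / 1.13415 = 1.533.
df = n − 2 = 198.
One-sided p ≈ 0.0635, which is < 0.1, so reject H₀.
There is evidence that the true slope on daily sodium intake exceeds 1.9574 mmHg per unit.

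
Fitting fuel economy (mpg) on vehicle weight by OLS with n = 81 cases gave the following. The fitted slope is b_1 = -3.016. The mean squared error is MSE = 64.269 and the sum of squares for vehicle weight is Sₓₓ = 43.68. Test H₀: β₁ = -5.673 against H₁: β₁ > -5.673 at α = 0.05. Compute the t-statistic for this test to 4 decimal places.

SE(b_1) = √(MSE/Sₓₓ) = √(64.269/43.68) = 1.213.
t = (-3.016 − (-5.673)) / 1.213 = 2.1904.
df = n − 2 = 79.
One-sided p ≈ 0.0157, which is < 0.05, so reject H₀.
There is evidence that the true slope on vehicle weight exceeds -5.673 mpg per unit.

t = 2.1904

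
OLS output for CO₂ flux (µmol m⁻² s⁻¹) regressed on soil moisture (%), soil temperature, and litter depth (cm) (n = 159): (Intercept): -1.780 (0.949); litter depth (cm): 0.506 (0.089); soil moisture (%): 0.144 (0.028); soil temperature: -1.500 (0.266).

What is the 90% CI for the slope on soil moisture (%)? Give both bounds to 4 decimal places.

(0.0977, 0.1903)

Read off: b = 0.144, SE = 0.028 for soil moisture (%).
df = n − k − 1 = 159 − 3 − 1 = 155.
t* = t_{0.05, 155} = 1.654744.
Margin = t* × SE = 1.654744 × 0.028 = 0.046333.
CI: 0.144 ± 0.046333 → (0.0977, 0.1903).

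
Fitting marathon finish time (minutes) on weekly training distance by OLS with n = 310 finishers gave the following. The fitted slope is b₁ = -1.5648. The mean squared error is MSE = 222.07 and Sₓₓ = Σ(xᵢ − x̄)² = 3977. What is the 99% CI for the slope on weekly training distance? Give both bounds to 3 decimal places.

SE(b₁) = √(MSE/Sₓₓ) = √(222.07/3977) = 0.236302.
df = n − 2 = 308.
t* = t_{0.005, 308} = 2.591886.
Margin = t* × SE = 2.591886 × 0.236302 = 0.61247.
CI: -1.5648 ± 0.61247 → (-2.177, -0.952).
With 99% confidence, each one-unit increase in weekly training distance is associated with a change of between -2.177 and -0.952 minutes in marathon finish time.

(-2.177, -0.952)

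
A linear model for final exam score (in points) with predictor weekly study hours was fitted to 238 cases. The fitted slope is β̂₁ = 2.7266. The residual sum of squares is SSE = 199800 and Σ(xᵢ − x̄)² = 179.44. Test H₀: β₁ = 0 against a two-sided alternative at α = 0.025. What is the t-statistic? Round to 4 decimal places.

t = 1.2553

MSE = SSE/(n − 2) = 199800/236 = 846.61.
SE(β̂₁) = √(MSE/Sₓₓ) = √(846.61/179.44) = 2.17211.
t = 2.7266 / 2.17211 = 1.2553.
df = n − 2 = 236.
Two-sided p ≈ 0.2106, which is ≥ 0.025, so fail to reject H₀.
The data do not give significant evidence of an association between weekly study hours and final exam score.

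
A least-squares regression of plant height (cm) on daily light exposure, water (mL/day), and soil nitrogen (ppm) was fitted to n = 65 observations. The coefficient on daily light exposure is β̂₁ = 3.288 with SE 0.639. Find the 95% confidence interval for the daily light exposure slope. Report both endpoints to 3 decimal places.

df = n − k − 1 = 65 − 3 − 1 = 61.
t* = t_{0.025, 61} = 1.999624.
Margin = t* × SE = 1.999624 × 0.639 = 1.27776.
CI: 3.288 ± 1.27776 → (2.010, 4.566).
With 95% confidence, each one-unit increase in daily light exposure is associated with a change of between 2.010 and 4.566 cm in plant height, holding the other predictors fixed.

(2.010, 4.566)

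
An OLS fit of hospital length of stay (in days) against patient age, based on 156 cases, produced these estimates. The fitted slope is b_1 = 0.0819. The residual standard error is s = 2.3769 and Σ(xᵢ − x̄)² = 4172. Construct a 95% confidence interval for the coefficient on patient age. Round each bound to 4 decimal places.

SE(b_1) = s/√Sₓₓ = 2.3769/√4172 = 0.0367992.
df = n − 2 = 154.
t* = t_{0.025, 154} = 1.975488.
Margin = t* × SE = 1.975488 × 0.0367992 = 0.072696.
CI: 0.0819 ± 0.072696 → (0.0092, 0.1546).
With 95% confidence, each one-unit increase in patient age is associated with a change of between 0.0092 and 0.1546 days in hospital length of stay.

(0.0092, 0.1546)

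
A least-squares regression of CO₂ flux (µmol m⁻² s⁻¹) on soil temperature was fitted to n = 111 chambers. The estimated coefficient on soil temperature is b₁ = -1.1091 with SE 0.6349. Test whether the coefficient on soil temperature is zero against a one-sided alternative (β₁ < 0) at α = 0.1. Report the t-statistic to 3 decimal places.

H₀: β₁ = 0 vs H₁: β₁ < 0.
t = (b₁ − β₁⁰)/SE = -1.1091 / 0.6349 = -1.747.
df = n − 2 = 111 − 2 = 109.
One-sided p ≈ 0.0417, which is < 0.1, so reject H₀.
There is evidence that the true slope on soil temperature is negative.

t = -1.747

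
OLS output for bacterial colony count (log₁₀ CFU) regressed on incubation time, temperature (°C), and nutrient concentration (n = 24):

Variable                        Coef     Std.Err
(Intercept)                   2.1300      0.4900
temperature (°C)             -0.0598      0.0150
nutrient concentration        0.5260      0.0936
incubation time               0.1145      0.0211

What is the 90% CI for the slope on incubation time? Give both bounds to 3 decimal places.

(0.078, 0.151)

Read off: b = 0.1145, SE = 0.0211 for incubation time.
df = n − k − 1 = 24 − 3 − 1 = 20.
t* = t_{0.05, 20} = 1.724718.
Margin = t* × SE = 1.724718 × 0.0211 = 0.03639.
CI: 0.1145 ± 0.03639 → (0.078, 0.151).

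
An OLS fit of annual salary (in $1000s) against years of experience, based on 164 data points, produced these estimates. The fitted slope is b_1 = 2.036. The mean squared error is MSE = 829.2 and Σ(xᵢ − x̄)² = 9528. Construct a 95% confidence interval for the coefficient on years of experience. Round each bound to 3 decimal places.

(1.453, 2.619)

SE(b_1) = √(MSE/Sₓₓ) = √(829.2/9528) = 0.295005.
df = n − 2 = 162.
t* = t_{0.025, 162} = 1.974716.
Margin = t* × SE = 1.974716 × 0.295005 = 0.58255.
CI: 2.036 ± 0.58255 → (1.453, 2.619).
With 95% confidence, each one-unit increase in years of experience is associated with a change of between 1.453 and 2.619 $1000s in annual salary.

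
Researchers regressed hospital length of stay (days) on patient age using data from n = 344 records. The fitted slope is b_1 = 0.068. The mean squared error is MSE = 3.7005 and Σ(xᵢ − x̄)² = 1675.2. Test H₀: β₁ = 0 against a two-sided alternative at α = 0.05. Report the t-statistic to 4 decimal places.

t = 1.4468

SE(b_1) = √(MSE/Sₓₓ) = √(3.7005/1675.2) = 0.0469999.
t = 0.068 / 0.0469999 = 1.4468.
df = n − 2 = 342.
Two-sided p ≈ 0.1489, which is ≥ 0.05, so fail to reject H₀.
The data do not give significant evidence of an association between patient age and hospital length of stay.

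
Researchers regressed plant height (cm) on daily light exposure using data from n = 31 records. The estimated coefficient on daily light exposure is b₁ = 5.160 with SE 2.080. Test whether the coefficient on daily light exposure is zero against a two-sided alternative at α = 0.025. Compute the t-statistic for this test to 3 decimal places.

H₀: β₁ = 0 vs H₁: β₁ ≠ 0.
t = (b₁ − β₁⁰)/SE = 5.160 / 2.080 = 2.481.
df = n − 2 = 31 − 2 = 29.
Two-sided p ≈ 0.0192, which is < 0.025, so reject H₀.
There is evidence that daily light exposure is associated with plant height.

t = 2.481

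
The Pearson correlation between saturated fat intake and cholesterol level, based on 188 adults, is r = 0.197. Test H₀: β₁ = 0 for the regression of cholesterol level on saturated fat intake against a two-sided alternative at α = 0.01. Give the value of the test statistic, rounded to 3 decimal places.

t = 2.740

t = r·√(n − 2)/√(1 − r²) = 0.197·√186/√0.961191 = 2.740.
df = n − 2 = 186.
Two-sided p ≈ 0.0067, which is < 0.01, so reject H₀.
There is evidence of a linear association between saturated fat intake and cholesterol level.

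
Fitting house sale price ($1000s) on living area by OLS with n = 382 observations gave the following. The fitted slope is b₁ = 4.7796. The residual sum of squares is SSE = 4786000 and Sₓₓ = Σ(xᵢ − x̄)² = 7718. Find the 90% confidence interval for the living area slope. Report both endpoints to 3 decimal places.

(2.673, 6.886)

MSE = SSE/(n − 2) = 4786000/380 = 12594.7.
SE(b₁) = √(MSE/Sₓₓ) = √(12594.7/7718) = 1.27744.
df = n − 2 = 380.
t* = t_{0.05, 380} = 1.648873.
Margin = t* × SE = 1.648873 × 1.27744 = 2.10634.
CI: 4.7796 ± 2.10634 → (2.673, 6.886).
With 90% confidence, each one-unit increase in living area is associated with a change of between 2.673 and 6.886 $1000s in house sale price.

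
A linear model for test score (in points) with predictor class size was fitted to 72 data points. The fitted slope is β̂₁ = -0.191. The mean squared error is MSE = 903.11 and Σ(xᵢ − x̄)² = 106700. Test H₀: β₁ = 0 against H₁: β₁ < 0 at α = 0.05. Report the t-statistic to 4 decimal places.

t = -2.0761

SE(β̂₁) = √(MSE/Sₓₓ) = √(903.11/106700) = 0.0920001.
t = -0.191 / 0.0920001 = -2.0761.
df = n − 2 = 70.
One-sided p ≈ 0.0208, which is < 0.05, so reject H₀.
There is evidence that the true slope on class size is negative.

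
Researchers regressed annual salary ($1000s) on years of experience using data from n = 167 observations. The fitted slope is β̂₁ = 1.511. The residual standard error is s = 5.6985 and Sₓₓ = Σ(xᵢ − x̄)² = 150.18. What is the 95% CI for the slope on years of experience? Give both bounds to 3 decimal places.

SE(β̂₁) = s/√Sₓₓ = 5.6985/√150.18 = 0.465002.
df = n − 2 = 165.
t* = t_{0.025, 165} = 1.974446.
Margin = t* × SE = 1.974446 × 0.465002 = 0.91812.
CI: 1.511 ± 0.91812 → (0.593, 2.429).
With 95% confidence, each one-unit increase in years of experience is associated with a change of between 0.593 and 2.429 $1000s in annual salary.

(0.593, 2.429)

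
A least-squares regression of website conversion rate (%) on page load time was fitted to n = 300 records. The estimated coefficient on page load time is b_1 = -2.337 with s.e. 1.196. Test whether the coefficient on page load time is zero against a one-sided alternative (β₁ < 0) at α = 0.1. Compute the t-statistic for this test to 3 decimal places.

H₀: β₁ = 0 vs H₁: β₁ < 0.
t = (b_1 − β₁⁰)/SE = -2.337 / 1.196 = -1.954.
df = n − 2 = 300 − 2 = 298.
One-sided p ≈ 0.0258, which is < 0.1, so reject H₀.
There is evidence that the true slope on page load time is negative.

t = -1.954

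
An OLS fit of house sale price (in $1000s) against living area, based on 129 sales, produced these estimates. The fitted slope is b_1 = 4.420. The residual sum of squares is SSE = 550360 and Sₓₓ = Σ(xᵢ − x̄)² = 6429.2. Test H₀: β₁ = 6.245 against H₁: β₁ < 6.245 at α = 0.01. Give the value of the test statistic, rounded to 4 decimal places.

MSE = SSE/(n − 2) = 550360/127 = 4333.54.
SE(b_1) = √(MSE/Sₓₓ) = √(4333.54/6429.2) = 0.821.
t = (4.420 − 6.245) / 0.821 = -2.2229.
df = n − 2 = 127.
One-sided p ≈ 0.0140, which is ≥ 0.01, so fail to reject H₀.
The data do not give significant evidence that the true slope on living area is below 6.245 $1000s per unit.

t = -2.2229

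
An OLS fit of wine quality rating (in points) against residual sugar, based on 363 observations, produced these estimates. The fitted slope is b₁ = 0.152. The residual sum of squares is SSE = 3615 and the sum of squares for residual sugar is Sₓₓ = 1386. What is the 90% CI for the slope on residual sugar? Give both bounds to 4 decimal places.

(0.0118, 0.2922)

MSE = SSE/(n − 2) = 3615/361 = 10.0139.
SE(b₁) = √(MSE/Sₓₓ) = √(10.0139/1386) = 0.085.
df = n − 2 = 361.
t* = t_{0.05, 361} = 1.649086.
Margin = t* × SE = 1.649086 × 0.085 = 0.140172.
CI: 0.152 ± 0.140172 → (0.0118, 0.2922).
With 90% confidence, each one-unit increase in residual sugar is associated with a change of between 0.0118 and 0.2922 points in wine quality rating.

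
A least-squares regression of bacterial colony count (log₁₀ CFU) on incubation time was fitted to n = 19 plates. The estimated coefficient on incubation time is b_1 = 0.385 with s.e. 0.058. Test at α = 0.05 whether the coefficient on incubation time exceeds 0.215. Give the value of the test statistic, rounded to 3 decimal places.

t = 2.931

H₀: β₁ = 0.215 vs H₁: β₁ > 0.215.
t = (b_1 − β₁⁰)/SE = (0.385 − 0.215) / 0.058 = 2.931.
df = n − 2 = 19 − 2 = 17.
One-sided p ≈ 0.0047, which is < 0.05, so reject H₀.
There is evidence that the true slope on incubation time exceeds 0.215 log₁₀ CFU per unit.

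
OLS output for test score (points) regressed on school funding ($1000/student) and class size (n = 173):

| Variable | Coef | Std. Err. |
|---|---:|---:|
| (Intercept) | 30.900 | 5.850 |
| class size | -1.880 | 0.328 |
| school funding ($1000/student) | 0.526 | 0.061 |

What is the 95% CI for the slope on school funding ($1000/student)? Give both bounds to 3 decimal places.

Read off: b = 0.526, SE = 0.061 for school funding ($1000/student).
df = n − k − 1 = 173 − 2 − 1 = 170.
t* = t_{0.025, 170} = 1.974017.
Margin = t* × SE = 1.974017 × 0.061 = 0.12042.
CI: 0.526 ± 0.12042 → (0.406, 0.646).

(0.406, 0.646)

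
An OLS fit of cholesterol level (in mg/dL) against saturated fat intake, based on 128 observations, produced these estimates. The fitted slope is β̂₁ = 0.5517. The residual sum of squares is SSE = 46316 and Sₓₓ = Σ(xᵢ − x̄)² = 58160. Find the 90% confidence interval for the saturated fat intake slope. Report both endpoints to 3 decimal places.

(0.420, 0.683)

MSE = SSE/(n − 2) = 46316/126 = 367.587.
SE(β̂₁) = √(MSE/Sₓₓ) = √(367.587/58160) = 0.0795002.
df = n − 2 = 126.
t* = t_{0.05, 126} = 1.657037.
Margin = t* × SE = 1.657037 × 0.0795002 = 0.13173.
CI: 0.5517 ± 0.13173 → (0.420, 0.683).
With 90% confidence, each one-unit increase in saturated fat intake is associated with a change of between 0.420 and 0.683 mg/dL in cholesterol level.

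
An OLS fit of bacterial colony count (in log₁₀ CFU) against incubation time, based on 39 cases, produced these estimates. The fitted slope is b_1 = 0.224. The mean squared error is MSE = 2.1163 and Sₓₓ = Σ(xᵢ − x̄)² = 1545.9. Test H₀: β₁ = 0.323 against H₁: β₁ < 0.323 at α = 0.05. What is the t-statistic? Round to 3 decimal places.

SE(b_1) = √(MSE/Sₓₓ) = √(2.1163/1545.9) = 0.0369997.
t = (0.224 − 0.323) / 0.0369997 = -2.676.
df = n − 2 = 37.
One-sided p ≈ 0.0055, which is < 0.05, so reject H₀.
There is evidence that the true slope on incubation time is below 0.323 log₁₀ CFU per unit.

t = -2.676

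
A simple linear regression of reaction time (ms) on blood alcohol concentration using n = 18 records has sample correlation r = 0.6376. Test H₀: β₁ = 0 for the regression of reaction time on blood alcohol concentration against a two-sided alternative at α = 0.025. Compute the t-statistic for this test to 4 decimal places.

t = 3.3106

t = r·√(n − 2)/√(1 − r²) = 0.6376·√16/√0.593466 = 3.3106.
df = n − 2 = 16.
Two-sided p ≈ 0.0044, which is < 0.025, so reject H₀.
There is evidence of a linear association between blood alcohol concentration and reaction time.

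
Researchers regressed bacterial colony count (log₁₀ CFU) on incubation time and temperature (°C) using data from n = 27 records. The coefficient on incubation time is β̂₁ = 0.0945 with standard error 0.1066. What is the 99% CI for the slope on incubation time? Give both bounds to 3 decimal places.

(-0.204, 0.393)

df = n − k − 1 = 27 − 2 − 1 = 24.
t* = t_{0.005, 24} = 2.79694.
Margin = t* × SE = 2.79694 × 0.1066 = 0.29815.
CI: 0.0945 ± 0.29815 → (-0.204, 0.393).
With 99% confidence, each one-unit increase in incubation time is associated with a change of between -0.204 and 0.393 log₁₀ CFU in bacterial colony count, holding the other predictors fixed.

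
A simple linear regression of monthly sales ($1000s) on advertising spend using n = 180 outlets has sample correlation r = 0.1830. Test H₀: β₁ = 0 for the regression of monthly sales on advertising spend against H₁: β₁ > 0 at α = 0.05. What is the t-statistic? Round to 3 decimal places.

t = 2.483

t = r·√(n − 2)/√(1 − r²) = 0.1830·√178/√0.966511 = 2.483.
df = n − 2 = 178.
One-sided p ≈ 0.0070, which is < 0.05, so reject H₀.
There is evidence of a linear association between advertising spend and monthly sales.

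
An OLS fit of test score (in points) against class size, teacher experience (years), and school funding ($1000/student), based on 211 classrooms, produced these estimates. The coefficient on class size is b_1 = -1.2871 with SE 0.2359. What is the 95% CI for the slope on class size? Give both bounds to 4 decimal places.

df = n − k − 1 = 211 − 3 − 1 = 207.
t* = t_{0.025, 207} = 1.97149.
Margin = t* × SE = 1.97149 × 0.2359 = 0.465075.
CI: -1.2871 ± 0.465075 → (-1.7522, -0.8220).
With 95% confidence, each one-unit increase in class size is associated with a change of between -1.7522 and -0.8220 points in test score, holding the other predictors fixed.

(-1.7522, -0.8220)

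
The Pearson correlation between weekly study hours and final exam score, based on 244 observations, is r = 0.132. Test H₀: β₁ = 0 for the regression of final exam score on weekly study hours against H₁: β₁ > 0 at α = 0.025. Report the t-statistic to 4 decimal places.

t = r·√(n − 2)/√(1 − r²) = 0.132·√242/√0.982576 = 2.0716.
df = n − 2 = 242.
One-sided p ≈ 0.0197, which is < 0.025, so reject H₀.
There is evidence of a linear association between weekly study hours and final exam score.

t = 2.0716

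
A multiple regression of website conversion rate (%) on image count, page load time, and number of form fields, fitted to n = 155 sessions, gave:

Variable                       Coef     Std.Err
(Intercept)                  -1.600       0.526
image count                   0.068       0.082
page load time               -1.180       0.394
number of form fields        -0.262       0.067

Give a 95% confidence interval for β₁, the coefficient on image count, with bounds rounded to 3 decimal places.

(-0.094, 0.230)

Read off: b = 0.068, SE = 0.082 for image count.
df = n − k − 1 = 155 − 3 − 1 = 151.
t* = t_{0.025, 151} = 1.975799.
Margin = t* × SE = 1.975799 × 0.082 = 0.16202.
CI: 0.068 ± 0.16202 → (-0.094, 0.230).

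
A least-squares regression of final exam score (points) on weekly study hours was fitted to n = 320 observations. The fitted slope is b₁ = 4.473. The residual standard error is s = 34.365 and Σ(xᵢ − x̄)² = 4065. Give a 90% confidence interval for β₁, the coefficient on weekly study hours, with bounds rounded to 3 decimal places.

(3.584, 5.362)

SE(b₁) = s/√Sₓₓ = 34.365/√4065 = 0.538997.
df = n − 2 = 318.
t* = t_{0.05, 318} = 1.649659.
Margin = t* × SE = 1.649659 × 0.538997 = 0.88916.
CI: 4.473 ± 0.88916 → (3.584, 5.362).
With 90% confidence, each one-unit increase in weekly study hours is associated with a change of between 3.584 and 5.362 points in final exam score.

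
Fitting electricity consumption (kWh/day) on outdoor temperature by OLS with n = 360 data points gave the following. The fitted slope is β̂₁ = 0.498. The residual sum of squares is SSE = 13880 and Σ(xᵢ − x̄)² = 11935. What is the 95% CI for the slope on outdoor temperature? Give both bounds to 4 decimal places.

(0.3859, 0.6101)

MSE = SSE/(n − 2) = 13880/358 = 38.7709.
SE(β̂₁) = √(MSE/Sₓₓ) = √(38.7709/11935) = 0.0569957.
df = n − 2 = 358.
t* = t_{0.025, 358} = 1.966613.
Margin = t* × SE = 1.966613 × 0.0569957 = 0.112088.
CI: 0.498 ± 0.112088 → (0.3859, 0.6101).
With 95% confidence, each one-unit increase in outdoor temperature is associated with a change of between 0.3859 and 0.6101 kWh/day in electricity consumption.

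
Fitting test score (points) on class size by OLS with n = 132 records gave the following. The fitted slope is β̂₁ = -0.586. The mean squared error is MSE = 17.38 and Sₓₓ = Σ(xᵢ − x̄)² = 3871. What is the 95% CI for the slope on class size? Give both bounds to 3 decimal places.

(-0.719, -0.453)

SE(β̂₁) = √(MSE/Sₓₓ) = √(17.38/3871) = 0.0670059.
df = n − 2 = 130.
t* = t_{0.025, 130} = 1.97838.
Margin = t* × SE = 1.97838 × 0.0670059 = 0.13256.
CI: -0.586 ± 0.13256 → (-0.719, -0.453).
With 95% confidence, each one-unit increase in class size is associated with a change of between -0.719 and -0.453 points in test score.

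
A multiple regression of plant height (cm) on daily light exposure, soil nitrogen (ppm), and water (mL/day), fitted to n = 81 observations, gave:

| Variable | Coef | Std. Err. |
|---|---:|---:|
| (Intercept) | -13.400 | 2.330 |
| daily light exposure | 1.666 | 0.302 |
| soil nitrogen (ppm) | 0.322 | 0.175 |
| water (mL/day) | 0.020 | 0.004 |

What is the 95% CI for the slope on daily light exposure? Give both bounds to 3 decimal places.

(1.065, 2.267)

Read off: b = 1.666, SE = 0.302 for daily light exposure.
df = n − k − 1 = 81 − 3 − 1 = 77.
t* = t_{0.025, 77} = 1.991254.
Margin = t* × SE = 1.991254 × 0.302 = 0.60136.
CI: 1.666 ± 0.60136 → (1.065, 2.267).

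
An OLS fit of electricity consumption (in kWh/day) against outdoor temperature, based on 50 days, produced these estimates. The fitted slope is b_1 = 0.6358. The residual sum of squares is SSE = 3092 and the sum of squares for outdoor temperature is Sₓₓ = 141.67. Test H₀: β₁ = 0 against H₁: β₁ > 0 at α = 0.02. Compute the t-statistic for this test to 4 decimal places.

MSE = SSE/(n − 2) = 3092/48 = 64.4167.
SE(b_1) = √(MSE/Sₓₓ) = √(64.4167/141.67) = 0.674311.
t = 0.6358 / 0.674311 = 0.9429.
df = n − 2 = 48.
One-sided p ≈ 0.1752, which is ≥ 0.02, so fail to reject H₀.
The data do not give significant evidence that the true slope on outdoor temperature is positive.

t = 0.9429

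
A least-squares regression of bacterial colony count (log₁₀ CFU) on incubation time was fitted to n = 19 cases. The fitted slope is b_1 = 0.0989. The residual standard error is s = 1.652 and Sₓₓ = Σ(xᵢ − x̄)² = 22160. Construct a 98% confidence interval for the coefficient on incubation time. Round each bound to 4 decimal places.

(0.0704, 0.1274)

SE(b_1) = s/√Sₓₓ = 1.652/√22160 = 0.0110975.
df = n − 2 = 17.
t* = t_{0.01, 17} = 2.566934.
Margin = t* × SE = 2.566934 × 0.0110975 = 0.028487.
CI: 0.0989 ± 0.028487 → (0.0704, 0.1274).
With 98% confidence, each one-unit increase in incubation time is associated with a change of between 0.0704 and 0.1274 log₁₀ CFU in bacterial colony count.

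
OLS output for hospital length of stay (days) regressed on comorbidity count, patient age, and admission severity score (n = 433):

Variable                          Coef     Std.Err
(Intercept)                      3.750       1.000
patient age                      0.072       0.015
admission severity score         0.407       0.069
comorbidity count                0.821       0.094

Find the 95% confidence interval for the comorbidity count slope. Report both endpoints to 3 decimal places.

Read off: b = 0.821, SE = 0.094 for comorbidity count.
df = n − k − 1 = 433 − 3 − 1 = 429.
t* = t_{0.025, 429} = 1.965509.
Margin = t* × SE = 1.965509 × 0.094 = 0.18476.
CI: 0.821 ± 0.18476 → (0.636, 1.006).

(0.636, 1.006)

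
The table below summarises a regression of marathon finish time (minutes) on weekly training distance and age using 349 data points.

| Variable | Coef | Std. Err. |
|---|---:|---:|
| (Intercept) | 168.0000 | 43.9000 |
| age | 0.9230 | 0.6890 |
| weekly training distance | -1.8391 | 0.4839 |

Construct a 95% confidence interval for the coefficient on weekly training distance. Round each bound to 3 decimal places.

Read off: b = -1.8391, SE = 0.4839 for weekly training distance.
df = n − k − 1 = 349 − 2 − 1 = 346.
t* = t_{0.025, 346} = 1.966844.
Margin = t* × SE = 1.966844 × 0.4839 = 0.95176.
CI: -1.8391 ± 0.95176 → (-2.791, -0.887).

(-2.791, -0.887)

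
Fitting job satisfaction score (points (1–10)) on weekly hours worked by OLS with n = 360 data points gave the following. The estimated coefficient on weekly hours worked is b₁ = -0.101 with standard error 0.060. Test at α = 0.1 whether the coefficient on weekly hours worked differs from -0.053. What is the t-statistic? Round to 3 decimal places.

t = -0.800

H₀: β₁ = -0.053 vs H₁: β₁ ≠ -0.053.
t = (b₁ − β₁⁰)/SE = (-0.101 − (-0.053)) / 0.060 = -0.800.
df = n − 2 = 360 − 2 = 358.
Two-sided p ≈ 0.4242, which is ≥ 0.1, so fail to reject H₀.
The data are consistent with a true slope of -0.053 points (1–10) per unit of weekly hours worked.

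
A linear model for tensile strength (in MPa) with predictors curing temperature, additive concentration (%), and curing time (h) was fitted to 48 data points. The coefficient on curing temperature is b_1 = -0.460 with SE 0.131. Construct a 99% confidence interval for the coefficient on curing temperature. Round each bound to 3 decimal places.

df = n − k − 1 = 48 − 3 − 1 = 44.
t* = t_{0.005, 44} = 2.692278.
Margin = t* × SE = 2.692278 × 0.131 = 0.35269.
CI: -0.460 ± 0.35269 → (-0.813, -0.107).
With 99% confidence, each one-unit increase in curing temperature is associated with a change of between -0.813 and -0.107 MPa in tensile strength, holding the other predictors fixed.

(-0.813, -0.107)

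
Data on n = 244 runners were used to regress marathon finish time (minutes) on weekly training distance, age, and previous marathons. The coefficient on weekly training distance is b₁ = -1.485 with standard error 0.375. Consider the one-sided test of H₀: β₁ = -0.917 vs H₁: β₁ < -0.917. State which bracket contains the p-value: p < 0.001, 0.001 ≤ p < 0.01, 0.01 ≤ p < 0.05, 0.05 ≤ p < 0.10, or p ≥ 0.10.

0.05 ≤ p < 0.10

t = (-1.485 − (-0.917)) / 0.375 = -1.515.
df = n − k − 1 = 244 − 3 − 1 = 240.
One-sided p = P(T_{240} < t) ≈ 0.0656.
So 0.05 ≤ p < 0.10.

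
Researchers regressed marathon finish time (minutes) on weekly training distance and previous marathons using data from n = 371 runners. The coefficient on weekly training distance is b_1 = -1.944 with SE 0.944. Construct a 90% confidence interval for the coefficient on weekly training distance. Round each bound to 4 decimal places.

df = n − k − 1 = 371 − 2 − 1 = 368.
t* = t_{0.05, 368} = 1.649005.
Margin = t* × SE = 1.649005 × 0.944 = 1.556661.
CI: -1.944 ± 1.556661 → (-3.5007, -0.3873).
With 90% confidence, each one-unit increase in weekly training distance is associated with a change of between -3.5007 and -0.3873 minutes in marathon finish time, holding the other predictors fixed.

(-3.5007, -0.3873)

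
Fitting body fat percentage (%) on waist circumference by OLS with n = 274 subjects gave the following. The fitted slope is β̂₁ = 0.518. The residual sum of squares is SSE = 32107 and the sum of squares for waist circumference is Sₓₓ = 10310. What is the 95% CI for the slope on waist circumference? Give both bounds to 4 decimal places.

(0.3073, 0.7287)

MSE = SSE/(n − 2) = 32107/272 = 118.04.
SE(β̂₁) = √(MSE/Sₓₓ) = √(118.04/10310) = 0.107001.
df = n − 2 = 272.
t* = t_{0.025, 272} = 1.968724.
Margin = t* × SE = 1.968724 × 0.107001 = 0.210655.
CI: 0.518 ± 0.210655 → (0.3073, 0.7287).
With 95% confidence, each one-unit increase in waist circumference is associated with a change of between 0.3073 and 0.7287 % in body fat percentage.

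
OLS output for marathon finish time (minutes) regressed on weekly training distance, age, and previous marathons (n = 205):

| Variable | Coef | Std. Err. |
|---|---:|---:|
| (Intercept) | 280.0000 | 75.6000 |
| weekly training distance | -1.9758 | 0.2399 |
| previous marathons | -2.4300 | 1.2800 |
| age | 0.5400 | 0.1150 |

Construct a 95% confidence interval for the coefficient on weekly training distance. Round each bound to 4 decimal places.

(-2.4488, -1.5028)

Read off: b = -1.9758, SE = 0.2399 for weekly training distance.
df = n − k − 1 = 205 − 3 − 1 = 201.
t* = t_{0.025, 201} = 1.971837.
Margin = t* × SE = 1.971837 × 0.2399 = 0.473044.
CI: -1.9758 ± 0.473044 → (-2.4488, -1.5028).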